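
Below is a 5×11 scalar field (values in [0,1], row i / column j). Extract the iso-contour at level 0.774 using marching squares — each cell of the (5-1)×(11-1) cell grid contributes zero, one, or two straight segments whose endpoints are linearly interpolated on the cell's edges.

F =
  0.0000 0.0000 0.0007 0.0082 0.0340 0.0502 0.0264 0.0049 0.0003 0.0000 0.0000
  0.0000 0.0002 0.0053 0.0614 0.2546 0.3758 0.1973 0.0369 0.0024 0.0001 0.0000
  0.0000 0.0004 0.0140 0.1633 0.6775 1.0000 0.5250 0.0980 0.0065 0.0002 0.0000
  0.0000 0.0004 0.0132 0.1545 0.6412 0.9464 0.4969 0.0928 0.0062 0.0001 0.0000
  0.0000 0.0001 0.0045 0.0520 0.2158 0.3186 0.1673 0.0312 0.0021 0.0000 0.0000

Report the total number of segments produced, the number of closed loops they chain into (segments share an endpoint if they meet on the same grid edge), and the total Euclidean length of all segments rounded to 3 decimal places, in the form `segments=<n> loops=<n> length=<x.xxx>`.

segments=6 loops=1 length=4.500

cell (1,4): code 0100 → (1.638,5.000)–(2.000,4.299)
cell (1,5): code 1000 → (2.000,5.476)–(1.638,5.000)
cell (2,4): code 0110 → (2.000,4.299)–(3.000,4.435)
cell (2,5): code 1001 → (3.000,5.384)–(2.000,5.476)
cell (3,4): code 0010 → (3.000,4.435)–(3.275,5.000)
cell (3,5): code 0001 → (3.275,5.000)–(3.000,5.384)
total: 6 segments, chained into 1 closed loop(s), length Σ = 4.499903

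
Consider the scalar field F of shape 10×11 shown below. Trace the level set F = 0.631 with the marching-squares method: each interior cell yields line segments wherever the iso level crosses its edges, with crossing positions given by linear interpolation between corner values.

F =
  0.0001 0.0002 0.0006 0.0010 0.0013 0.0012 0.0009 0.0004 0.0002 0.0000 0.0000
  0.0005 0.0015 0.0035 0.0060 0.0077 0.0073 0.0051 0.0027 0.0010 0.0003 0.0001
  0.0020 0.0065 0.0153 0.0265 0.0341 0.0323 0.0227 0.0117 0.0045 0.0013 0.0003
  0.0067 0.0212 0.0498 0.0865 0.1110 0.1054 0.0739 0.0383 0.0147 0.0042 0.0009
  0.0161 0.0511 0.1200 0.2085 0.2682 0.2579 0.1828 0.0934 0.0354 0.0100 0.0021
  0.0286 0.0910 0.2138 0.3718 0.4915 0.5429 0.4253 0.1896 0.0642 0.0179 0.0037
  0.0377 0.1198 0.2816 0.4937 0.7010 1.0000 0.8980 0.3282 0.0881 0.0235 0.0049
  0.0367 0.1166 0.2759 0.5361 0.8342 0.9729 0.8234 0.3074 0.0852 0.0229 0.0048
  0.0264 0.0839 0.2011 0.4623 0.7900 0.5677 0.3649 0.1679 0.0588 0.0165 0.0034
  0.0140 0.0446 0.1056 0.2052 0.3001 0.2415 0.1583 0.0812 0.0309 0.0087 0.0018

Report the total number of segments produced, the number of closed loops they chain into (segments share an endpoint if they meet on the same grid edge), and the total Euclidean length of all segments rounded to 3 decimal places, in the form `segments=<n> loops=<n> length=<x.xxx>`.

cell (5,3): code 0100 → (5.666,4.000)–(6.000,3.662)
cell (5,4): code 1100 → (5.193,5.000)–(5.666,4.000)
cell (5,5): code 1100 → (5.435,6.000)–(5.193,5.000)
cell (5,6): code 1000 → (6.000,6.469)–(5.435,6.000)
cell (6,3): code 0110 → (6.000,3.662)–(7.000,3.318)
cell (6,6): code 1001 → (7.000,6.373)–(6.000,6.469)
cell (7,3): code 0110 → (7.000,3.318)–(8.000,3.515)
cell (7,4): code 1011 → (8.000,4.715)–(7.844,5.000)
cell (7,5): code 0011 → (7.844,5.000)–(7.420,6.000)
cell (7,6): code 0001 → (7.420,6.000)–(7.000,6.373)
cell (8,3): code 0010 → (8.000,3.515)–(8.325,4.000)
cell (8,4): code 0001 → (8.325,4.000)–(8.000,4.715)
total: 12 segments, chained into 1 closed loop(s), length Σ = 9.766946

segments=12 loops=1 length=9.767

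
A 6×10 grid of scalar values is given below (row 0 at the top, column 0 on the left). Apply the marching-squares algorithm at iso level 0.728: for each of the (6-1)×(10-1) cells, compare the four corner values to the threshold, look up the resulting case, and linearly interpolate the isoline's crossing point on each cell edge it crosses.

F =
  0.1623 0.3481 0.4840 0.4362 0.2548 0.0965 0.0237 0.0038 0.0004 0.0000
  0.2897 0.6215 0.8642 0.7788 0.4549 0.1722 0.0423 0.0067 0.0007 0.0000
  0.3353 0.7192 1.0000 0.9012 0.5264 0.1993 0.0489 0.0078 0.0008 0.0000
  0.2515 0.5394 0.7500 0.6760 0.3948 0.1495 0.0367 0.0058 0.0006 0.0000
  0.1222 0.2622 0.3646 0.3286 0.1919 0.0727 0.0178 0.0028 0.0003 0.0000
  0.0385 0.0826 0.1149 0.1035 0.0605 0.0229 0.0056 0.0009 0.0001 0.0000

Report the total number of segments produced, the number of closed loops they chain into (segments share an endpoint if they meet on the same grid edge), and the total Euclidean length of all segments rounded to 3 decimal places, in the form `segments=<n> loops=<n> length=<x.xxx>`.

segments=10 loops=1 length=7.409

cell (0,1): code 0100 → (0.642,2.000)–(1.000,1.439)
cell (0,2): code 1100 → (0.852,3.000)–(0.642,2.000)
cell (0,3): code 1000 → (1.000,3.157)–(0.852,3.000)
cell (1,1): code 0110 → (1.000,1.439)–(2.000,1.031)
cell (1,3): code 1001 → (2.000,3.462)–(1.000,3.157)
cell (2,1): code 0110 → (2.000,1.031)–(3.000,1.896)
cell (2,2): code 1011 → (3.000,2.297)–(2.769,3.000)
cell (2,3): code 0001 → (2.769,3.000)–(2.000,3.462)
cell (3,1): code 0010 → (3.000,1.896)–(3.057,2.000)
cell (3,2): code 0001 → (3.057,2.000)–(3.000,2.297)
total: 10 segments, chained into 1 closed loop(s), length Σ = 7.409172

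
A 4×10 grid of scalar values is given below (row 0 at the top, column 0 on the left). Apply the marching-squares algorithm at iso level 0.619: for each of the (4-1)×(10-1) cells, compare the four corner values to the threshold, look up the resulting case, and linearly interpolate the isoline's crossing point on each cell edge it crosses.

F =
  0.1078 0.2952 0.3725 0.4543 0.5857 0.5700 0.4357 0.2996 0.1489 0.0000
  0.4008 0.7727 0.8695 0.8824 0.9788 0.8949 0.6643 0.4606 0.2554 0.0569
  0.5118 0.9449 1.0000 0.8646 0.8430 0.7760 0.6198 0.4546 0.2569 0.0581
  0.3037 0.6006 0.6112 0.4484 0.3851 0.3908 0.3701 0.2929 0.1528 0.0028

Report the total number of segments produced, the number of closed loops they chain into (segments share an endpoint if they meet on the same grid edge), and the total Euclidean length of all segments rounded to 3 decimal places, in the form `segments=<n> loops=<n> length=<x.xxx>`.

cell (0,0): code 0100 → (0.678,1.000)–(1.000,0.587)
cell (0,1): code 1100 → (0.496,2.000)–(0.678,1.000)
cell (0,2): code 1100 → (0.385,3.000)–(0.496,2.000)
cell (0,3): code 1100 → (0.085,4.000)–(0.385,3.000)
cell (0,4): code 1100 → (0.151,5.000)–(0.085,4.000)
cell (0,5): code 1100 → (0.802,6.000)–(0.151,5.000)
cell (0,6): code 1000 → (1.000,6.222)–(0.802,6.000)
cell (1,0): code 0110 → (1.000,0.587)–(2.000,0.248)
cell (1,6): code 1001 → (2.000,6.005)–(1.000,6.222)
cell (2,0): code 0010 → (2.000,0.248)–(2.947,1.000)
cell (2,1): code 0011 → (2.947,1.000)–(2.980,2.000)
cell (2,2): code 0011 → (2.980,2.000)–(2.590,3.000)
cell (2,3): code 0011 → (2.590,3.000)–(2.489,4.000)
cell (2,4): code 0011 → (2.489,4.000)–(2.408,5.000)
cell (2,5): code 0011 → (2.408,5.000)–(2.003,6.000)
cell (2,6): code 0001 → (2.003,6.000)–(2.000,6.005)
total: 16 segments, chained into 1 closed loop(s), length Σ = 14.539090

segments=16 loops=1 length=14.539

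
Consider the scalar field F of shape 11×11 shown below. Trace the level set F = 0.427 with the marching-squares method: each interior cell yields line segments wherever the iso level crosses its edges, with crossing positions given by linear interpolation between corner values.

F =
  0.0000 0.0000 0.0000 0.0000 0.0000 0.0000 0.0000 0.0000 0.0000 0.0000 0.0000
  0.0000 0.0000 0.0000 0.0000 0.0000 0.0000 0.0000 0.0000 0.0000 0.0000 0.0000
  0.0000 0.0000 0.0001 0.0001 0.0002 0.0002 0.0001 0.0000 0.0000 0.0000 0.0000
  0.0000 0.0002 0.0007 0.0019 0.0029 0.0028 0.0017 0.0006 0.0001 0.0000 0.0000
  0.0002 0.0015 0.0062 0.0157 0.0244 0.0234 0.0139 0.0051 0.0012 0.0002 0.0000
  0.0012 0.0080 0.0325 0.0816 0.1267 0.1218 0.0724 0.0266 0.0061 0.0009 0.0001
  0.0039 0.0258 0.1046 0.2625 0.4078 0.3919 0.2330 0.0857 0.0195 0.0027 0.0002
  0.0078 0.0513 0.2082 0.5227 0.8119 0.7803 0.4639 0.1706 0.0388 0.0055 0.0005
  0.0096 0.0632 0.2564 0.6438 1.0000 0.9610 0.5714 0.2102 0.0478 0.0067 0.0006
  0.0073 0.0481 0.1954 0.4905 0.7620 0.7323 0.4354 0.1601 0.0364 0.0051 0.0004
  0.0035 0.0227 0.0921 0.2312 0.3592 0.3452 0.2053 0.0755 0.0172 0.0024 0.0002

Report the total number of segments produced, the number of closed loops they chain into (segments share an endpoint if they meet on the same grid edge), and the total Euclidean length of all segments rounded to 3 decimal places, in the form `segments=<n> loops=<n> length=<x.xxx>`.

cell (6,2): code 0100 → (6.632,3.000)–(7.000,2.696)
cell (6,3): code 1100 → (6.048,4.000)–(6.632,3.000)
cell (6,4): code 1100 → (6.090,5.000)–(6.048,4.000)
cell (6,5): code 1100 → (6.840,6.000)–(6.090,5.000)
cell (6,6): code 1000 → (7.000,6.126)–(6.840,6.000)
cell (7,2): code 0110 → (7.000,2.696)–(8.000,2.440)
cell (7,6): code 1001 → (8.000,6.400)–(7.000,6.126)
cell (8,2): code 0110 → (8.000,2.440)–(9.000,2.785)
cell (8,6): code 1001 → (9.000,6.031)–(8.000,6.400)
cell (9,2): code 0010 → (9.000,2.785)–(9.245,3.000)
cell (9,3): code 0011 → (9.245,3.000)–(9.832,4.000)
cell (9,4): code 0011 → (9.832,4.000)–(9.789,5.000)
cell (9,5): code 0011 → (9.789,5.000)–(9.037,6.000)
cell (9,6): code 0001 → (9.037,6.000)–(9.000,6.031)
total: 14 segments, chained into 1 closed loop(s), length Σ = 12.067792

segments=14 loops=1 length=12.068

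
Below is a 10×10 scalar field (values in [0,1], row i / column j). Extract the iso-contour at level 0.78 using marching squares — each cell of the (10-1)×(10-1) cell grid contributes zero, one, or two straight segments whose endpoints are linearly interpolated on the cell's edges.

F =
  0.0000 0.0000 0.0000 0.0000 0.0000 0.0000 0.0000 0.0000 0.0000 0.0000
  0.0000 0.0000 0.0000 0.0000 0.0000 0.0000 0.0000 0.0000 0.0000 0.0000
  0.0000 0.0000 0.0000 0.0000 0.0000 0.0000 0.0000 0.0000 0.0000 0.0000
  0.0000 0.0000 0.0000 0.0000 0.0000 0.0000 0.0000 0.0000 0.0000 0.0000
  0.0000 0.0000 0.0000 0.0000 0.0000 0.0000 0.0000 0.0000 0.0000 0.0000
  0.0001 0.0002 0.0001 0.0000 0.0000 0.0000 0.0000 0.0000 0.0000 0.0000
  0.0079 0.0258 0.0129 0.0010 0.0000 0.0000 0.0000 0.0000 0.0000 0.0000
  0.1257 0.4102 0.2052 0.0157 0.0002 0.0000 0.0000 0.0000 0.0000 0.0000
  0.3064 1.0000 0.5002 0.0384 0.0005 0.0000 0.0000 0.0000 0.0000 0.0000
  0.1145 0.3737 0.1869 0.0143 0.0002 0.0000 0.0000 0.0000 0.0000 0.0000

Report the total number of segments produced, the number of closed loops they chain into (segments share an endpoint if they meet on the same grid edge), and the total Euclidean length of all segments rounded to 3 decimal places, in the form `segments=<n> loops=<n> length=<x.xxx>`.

segments=4 loops=1 length=2.103

cell (7,0): code 0100 → (7.627,1.000)–(8.000,0.683)
cell (7,1): code 1000 → (8.000,1.440)–(7.627,1.000)
cell (8,0): code 0010 → (8.000,0.683)–(8.351,1.000)
cell (8,1): code 0001 → (8.351,1.000)–(8.000,1.440)
total: 4 segments, chained into 1 closed loop(s), length Σ = 2.103040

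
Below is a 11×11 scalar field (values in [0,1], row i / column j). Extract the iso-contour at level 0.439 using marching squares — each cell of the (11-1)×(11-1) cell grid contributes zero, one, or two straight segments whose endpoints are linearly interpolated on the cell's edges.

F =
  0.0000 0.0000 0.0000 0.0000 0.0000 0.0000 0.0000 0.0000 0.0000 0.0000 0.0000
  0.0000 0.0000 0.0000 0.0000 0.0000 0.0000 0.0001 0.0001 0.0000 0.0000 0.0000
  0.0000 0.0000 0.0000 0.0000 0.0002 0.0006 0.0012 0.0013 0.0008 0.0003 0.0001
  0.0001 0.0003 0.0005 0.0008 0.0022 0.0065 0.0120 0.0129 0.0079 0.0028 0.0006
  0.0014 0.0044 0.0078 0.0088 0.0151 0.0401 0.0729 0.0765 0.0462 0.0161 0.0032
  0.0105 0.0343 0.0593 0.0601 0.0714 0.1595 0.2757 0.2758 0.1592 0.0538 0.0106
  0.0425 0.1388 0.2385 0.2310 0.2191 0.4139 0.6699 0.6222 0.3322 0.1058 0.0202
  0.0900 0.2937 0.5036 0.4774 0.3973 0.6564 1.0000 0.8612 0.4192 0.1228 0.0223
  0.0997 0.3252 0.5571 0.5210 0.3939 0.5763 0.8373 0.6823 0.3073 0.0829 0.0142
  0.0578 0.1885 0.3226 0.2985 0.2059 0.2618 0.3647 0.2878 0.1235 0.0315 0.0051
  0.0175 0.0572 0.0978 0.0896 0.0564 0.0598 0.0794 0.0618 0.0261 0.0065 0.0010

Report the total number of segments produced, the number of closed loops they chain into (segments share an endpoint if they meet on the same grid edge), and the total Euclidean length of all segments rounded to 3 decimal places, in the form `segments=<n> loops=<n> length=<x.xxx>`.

segments=20 loops=2 length=17.645

cell (5,5): code 0100 → (5.414,6.000)–(6.000,5.098)
cell (5,6): code 1100 → (5.471,7.000)–(5.414,6.000)
cell (5,7): code 1000 → (6.000,7.632)–(5.471,7.000)
cell (6,1): code 0100 → (6.756,2.000)–(7.000,1.692)
cell (6,2): code 1100 → (6.844,3.000)–(6.756,2.000)
cell (6,3): code 1000 → (7.000,3.479)–(6.844,3.000)
cell (6,4): code 0100 → (6.104,5.000)–(7.000,4.161)
cell (6,5): code 1110 → (6.000,5.098)–(6.104,5.000)
cell (6,7): code 1001 → (7.000,7.955)–(6.000,7.632)
cell (7,1): code 0110 → (7.000,1.692)–(8.000,1.491)
cell (7,3): code 1001 → (8.000,3.645)–(7.000,3.479)
cell (7,4): code 0110 → (7.000,4.161)–(8.000,4.247)
cell (7,7): code 1001 → (8.000,7.649)–(7.000,7.955)
cell (8,1): code 0010 → (8.000,1.491)–(8.504,2.000)
cell (8,2): code 0011 → (8.504,2.000)–(8.369,3.000)
cell (8,3): code 0001 → (8.369,3.000)–(8.000,3.645)
cell (8,4): code 0010 → (8.000,4.247)–(8.437,5.000)
cell (8,5): code 0011 → (8.437,5.000)–(8.843,6.000)
cell (8,6): code 0011 → (8.843,6.000)–(8.617,7.000)
cell (8,7): code 0001 → (8.617,7.000)–(8.000,7.649)
total: 20 segments, chained into 2 closed loop(s), length Σ = 17.644536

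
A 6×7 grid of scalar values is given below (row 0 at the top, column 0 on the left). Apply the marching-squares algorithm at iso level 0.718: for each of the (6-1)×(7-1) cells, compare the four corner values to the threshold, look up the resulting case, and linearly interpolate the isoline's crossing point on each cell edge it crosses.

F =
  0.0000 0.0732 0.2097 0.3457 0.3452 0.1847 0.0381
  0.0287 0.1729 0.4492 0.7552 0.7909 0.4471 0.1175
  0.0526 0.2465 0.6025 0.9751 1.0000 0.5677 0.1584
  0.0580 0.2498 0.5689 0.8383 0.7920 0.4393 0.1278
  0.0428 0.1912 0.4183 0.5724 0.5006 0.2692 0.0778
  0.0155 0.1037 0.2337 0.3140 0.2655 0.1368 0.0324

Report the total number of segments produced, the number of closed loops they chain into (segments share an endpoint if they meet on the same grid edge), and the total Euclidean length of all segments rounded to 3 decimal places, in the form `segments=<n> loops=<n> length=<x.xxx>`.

cell (0,2): code 0100 → (0.909,3.000)–(1.000,2.878)
cell (0,3): code 1100 → (0.836,4.000)–(0.909,3.000)
cell (0,4): code 1000 → (1.000,4.212)–(0.836,4.000)
cell (1,2): code 0110 → (1.000,2.878)–(2.000,2.310)
cell (1,4): code 1001 → (2.000,4.652)–(1.000,4.212)
cell (2,2): code 0110 → (2.000,2.310)–(3.000,2.553)
cell (2,4): code 1001 → (3.000,4.210)–(2.000,4.652)
cell (3,2): code 0010 → (3.000,2.553)–(3.452,3.000)
cell (3,3): code 0011 → (3.452,3.000)–(3.254,4.000)
cell (3,4): code 0001 → (3.254,4.000)–(3.000,4.210)
total: 10 segments, chained into 1 closed loop(s), length Σ = 7.772451

segments=10 loops=1 length=7.772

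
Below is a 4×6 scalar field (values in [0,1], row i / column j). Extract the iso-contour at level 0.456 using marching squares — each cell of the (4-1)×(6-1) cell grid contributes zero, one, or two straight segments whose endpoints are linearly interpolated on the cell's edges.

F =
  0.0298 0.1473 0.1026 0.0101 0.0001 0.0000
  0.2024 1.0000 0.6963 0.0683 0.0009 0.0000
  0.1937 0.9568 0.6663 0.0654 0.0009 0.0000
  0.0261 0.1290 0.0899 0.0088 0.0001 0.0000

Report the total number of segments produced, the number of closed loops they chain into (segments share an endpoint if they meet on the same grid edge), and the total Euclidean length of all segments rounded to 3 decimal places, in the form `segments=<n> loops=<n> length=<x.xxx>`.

segments=8 loops=1 length=6.945

cell (0,0): code 0100 → (0.362,1.000)–(1.000,0.318)
cell (0,1): code 1100 → (0.595,2.000)–(0.362,1.000)
cell (0,2): code 1000 → (1.000,2.383)–(0.595,2.000)
cell (1,0): code 0110 → (1.000,0.318)–(2.000,0.344)
cell (1,2): code 1001 → (2.000,2.350)–(1.000,2.383)
cell (2,0): code 0010 → (2.000,0.344)–(2.605,1.000)
cell (2,1): code 0011 → (2.605,1.000)–(2.365,2.000)
cell (2,2): code 0001 → (2.365,2.000)–(2.000,2.350)
total: 8 segments, chained into 1 closed loop(s), length Σ = 6.945175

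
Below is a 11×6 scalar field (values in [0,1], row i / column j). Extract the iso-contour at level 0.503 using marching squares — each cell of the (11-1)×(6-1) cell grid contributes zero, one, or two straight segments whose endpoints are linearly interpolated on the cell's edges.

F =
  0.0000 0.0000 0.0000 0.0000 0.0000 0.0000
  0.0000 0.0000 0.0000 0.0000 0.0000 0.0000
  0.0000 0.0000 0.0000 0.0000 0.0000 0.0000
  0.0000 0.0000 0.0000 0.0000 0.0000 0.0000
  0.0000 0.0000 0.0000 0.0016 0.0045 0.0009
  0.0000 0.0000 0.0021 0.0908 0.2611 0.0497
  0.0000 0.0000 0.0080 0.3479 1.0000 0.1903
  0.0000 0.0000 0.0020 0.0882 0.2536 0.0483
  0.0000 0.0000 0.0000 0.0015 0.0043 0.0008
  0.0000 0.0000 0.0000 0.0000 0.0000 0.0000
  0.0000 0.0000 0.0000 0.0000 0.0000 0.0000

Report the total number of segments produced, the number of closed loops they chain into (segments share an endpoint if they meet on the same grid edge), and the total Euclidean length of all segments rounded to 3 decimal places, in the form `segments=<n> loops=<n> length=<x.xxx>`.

cell (5,3): code 0100 → (5.327,4.000)–(6.000,3.238)
cell (5,4): code 1000 → (6.000,4.614)–(5.327,4.000)
cell (6,3): code 0010 → (6.000,3.238)–(6.666,4.000)
cell (6,4): code 0001 → (6.666,4.000)–(6.000,4.614)
total: 4 segments, chained into 1 closed loop(s), length Σ = 3.844770

segments=4 loops=1 length=3.845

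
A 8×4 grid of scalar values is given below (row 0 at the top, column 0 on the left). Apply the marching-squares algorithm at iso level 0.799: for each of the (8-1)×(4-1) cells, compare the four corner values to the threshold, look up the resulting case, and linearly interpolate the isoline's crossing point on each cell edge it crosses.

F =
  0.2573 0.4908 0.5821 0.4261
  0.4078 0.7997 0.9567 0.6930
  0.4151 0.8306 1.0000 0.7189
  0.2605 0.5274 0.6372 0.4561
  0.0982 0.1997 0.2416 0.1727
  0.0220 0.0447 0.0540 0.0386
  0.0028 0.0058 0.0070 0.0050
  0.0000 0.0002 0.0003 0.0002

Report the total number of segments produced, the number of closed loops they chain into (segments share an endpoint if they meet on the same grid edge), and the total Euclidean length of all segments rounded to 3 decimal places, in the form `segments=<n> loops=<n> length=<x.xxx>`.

segments=8 loops=1 length=5.958

cell (0,0): code 0100 → (0.998,1.000)–(1.000,0.998)
cell (0,1): code 1100 → (0.579,2.000)–(0.998,1.000)
cell (0,2): code 1000 → (1.000,2.598)–(0.579,2.000)
cell (1,0): code 0110 → (1.000,0.998)–(2.000,0.924)
cell (1,2): code 1001 → (2.000,2.715)–(1.000,2.598)
cell (2,0): code 0010 → (2.000,0.924)–(2.104,1.000)
cell (2,1): code 0011 → (2.104,1.000)–(2.554,2.000)
cell (2,2): code 0001 → (2.554,2.000)–(2.000,2.715)
total: 8 segments, chained into 1 closed loop(s), length Σ = 5.958019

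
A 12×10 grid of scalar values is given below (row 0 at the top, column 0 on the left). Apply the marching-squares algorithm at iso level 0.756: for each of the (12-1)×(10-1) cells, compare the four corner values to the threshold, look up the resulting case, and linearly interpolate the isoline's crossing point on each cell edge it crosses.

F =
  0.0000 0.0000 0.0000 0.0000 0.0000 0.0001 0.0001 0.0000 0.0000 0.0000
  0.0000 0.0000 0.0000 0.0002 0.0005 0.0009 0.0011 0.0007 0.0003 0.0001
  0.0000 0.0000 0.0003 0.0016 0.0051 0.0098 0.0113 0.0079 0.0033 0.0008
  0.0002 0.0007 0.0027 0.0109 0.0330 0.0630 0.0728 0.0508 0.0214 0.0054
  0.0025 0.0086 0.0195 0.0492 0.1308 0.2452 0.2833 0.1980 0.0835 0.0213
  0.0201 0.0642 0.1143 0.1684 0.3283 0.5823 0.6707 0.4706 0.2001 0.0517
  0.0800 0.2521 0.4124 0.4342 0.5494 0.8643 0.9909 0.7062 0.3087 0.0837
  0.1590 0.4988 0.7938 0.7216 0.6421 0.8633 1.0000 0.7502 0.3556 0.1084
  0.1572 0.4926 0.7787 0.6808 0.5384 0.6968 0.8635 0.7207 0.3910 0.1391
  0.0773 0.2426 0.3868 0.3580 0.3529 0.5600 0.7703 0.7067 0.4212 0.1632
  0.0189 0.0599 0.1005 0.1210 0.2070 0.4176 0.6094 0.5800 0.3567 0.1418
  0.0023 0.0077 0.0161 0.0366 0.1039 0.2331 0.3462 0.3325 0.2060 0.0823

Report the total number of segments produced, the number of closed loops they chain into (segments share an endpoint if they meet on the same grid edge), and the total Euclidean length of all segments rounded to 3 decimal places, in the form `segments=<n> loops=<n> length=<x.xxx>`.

segments=18 loops=2 length=12.748

cell (5,4): code 0100 → (5.616,5.000)–(6.000,4.656)
cell (5,5): code 1100 → (5.266,6.000)–(5.616,5.000)
cell (5,6): code 1000 → (6.000,6.825)–(5.266,6.000)
cell (6,1): code 0100 → (6.901,2.000)–(7.000,1.872)
cell (6,2): code 1000 → (7.000,2.524)–(6.901,2.000)
cell (6,4): code 0110 → (6.000,4.656)–(7.000,4.515)
cell (6,6): code 1001 → (7.000,6.977)–(6.000,6.825)
cell (7,1): code 0110 → (7.000,1.872)–(8.000,1.921)
cell (7,2): code 1001 → (8.000,2.232)–(7.000,2.524)
cell (7,4): code 0010 → (7.000,4.515)–(7.644,5.000)
cell (7,5): code 0111 → (7.644,5.000)–(8.000,5.355)
cell (7,6): code 1001 → (8.000,6.753)–(7.000,6.977)
cell (8,1): code 0010 → (8.000,1.921)–(8.058,2.000)
cell (8,2): code 0001 → (8.058,2.000)–(8.000,2.232)
cell (8,5): code 0110 → (8.000,5.355)–(9.000,5.932)
cell (8,6): code 1001 → (9.000,6.225)–(8.000,6.753)
cell (9,5): code 0010 → (9.000,5.932)–(9.089,6.000)
cell (9,6): code 0001 → (9.089,6.000)–(9.000,6.225)
total: 18 segments, chained into 2 closed loop(s), length Σ = 12.748059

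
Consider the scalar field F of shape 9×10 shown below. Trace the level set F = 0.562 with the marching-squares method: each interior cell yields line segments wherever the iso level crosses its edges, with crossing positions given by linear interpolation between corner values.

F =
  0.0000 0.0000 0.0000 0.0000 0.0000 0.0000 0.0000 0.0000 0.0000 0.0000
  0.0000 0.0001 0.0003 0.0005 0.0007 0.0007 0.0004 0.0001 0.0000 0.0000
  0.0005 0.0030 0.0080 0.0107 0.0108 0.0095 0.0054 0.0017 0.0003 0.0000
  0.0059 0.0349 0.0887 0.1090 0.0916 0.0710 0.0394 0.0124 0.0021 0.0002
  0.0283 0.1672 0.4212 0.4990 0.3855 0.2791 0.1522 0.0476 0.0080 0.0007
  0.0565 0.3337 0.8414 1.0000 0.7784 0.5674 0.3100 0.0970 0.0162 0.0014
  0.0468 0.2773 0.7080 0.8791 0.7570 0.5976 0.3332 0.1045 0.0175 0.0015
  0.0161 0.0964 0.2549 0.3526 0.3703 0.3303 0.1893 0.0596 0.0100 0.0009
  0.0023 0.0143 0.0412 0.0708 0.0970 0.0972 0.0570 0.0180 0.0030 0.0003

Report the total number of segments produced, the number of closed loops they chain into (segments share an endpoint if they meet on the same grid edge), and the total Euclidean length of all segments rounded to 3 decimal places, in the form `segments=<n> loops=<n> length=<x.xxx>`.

cell (4,1): code 0100 → (4.335,2.000)–(5.000,1.450)
cell (4,2): code 1100 → (4.126,3.000)–(4.335,2.000)
cell (4,3): code 1100 → (4.449,4.000)–(4.126,3.000)
cell (4,4): code 1100 → (4.981,5.000)–(4.449,4.000)
cell (4,5): code 1000 → (5.000,5.021)–(4.981,5.000)
cell (5,1): code 0110 → (5.000,1.450)–(6.000,1.661)
cell (5,5): code 1001 → (6.000,5.135)–(5.000,5.021)
cell (6,1): code 0010 → (6.000,1.661)–(6.322,2.000)
cell (6,2): code 0011 → (6.322,2.000)–(6.602,3.000)
cell (6,3): code 0011 → (6.602,3.000)–(6.504,4.000)
cell (6,4): code 0011 → (6.504,4.000)–(6.133,5.000)
cell (6,5): code 0001 → (6.133,5.000)–(6.000,5.135)
total: 12 segments, chained into 1 closed loop(s), length Σ = 9.892171

segments=12 loops=1 length=9.892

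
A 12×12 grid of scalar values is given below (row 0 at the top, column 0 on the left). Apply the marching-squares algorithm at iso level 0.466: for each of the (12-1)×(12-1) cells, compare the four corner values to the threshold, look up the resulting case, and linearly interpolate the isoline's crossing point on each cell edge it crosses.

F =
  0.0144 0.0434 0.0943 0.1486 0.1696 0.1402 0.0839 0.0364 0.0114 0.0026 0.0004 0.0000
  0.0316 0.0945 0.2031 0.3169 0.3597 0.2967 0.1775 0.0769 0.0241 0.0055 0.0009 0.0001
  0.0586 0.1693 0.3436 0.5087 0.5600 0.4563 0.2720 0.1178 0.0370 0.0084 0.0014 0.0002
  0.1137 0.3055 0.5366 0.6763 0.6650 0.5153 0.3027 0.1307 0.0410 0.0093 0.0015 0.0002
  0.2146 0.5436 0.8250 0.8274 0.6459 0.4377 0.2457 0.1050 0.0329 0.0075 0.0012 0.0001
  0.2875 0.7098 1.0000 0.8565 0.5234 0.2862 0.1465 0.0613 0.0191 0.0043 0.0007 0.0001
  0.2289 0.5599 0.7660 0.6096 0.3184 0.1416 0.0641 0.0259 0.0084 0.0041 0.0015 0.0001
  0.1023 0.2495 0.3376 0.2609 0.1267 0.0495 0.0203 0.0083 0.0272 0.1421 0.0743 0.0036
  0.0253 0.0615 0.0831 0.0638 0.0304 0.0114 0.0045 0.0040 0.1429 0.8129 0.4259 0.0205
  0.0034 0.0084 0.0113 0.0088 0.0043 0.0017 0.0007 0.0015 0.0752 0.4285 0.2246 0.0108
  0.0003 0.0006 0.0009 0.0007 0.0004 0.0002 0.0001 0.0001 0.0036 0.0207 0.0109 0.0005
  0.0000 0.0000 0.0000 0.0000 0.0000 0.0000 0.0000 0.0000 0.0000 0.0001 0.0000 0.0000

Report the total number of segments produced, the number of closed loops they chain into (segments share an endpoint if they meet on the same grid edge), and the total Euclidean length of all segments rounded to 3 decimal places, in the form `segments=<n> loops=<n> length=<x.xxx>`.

segments=24 loops=2 length=19.117

cell (1,2): code 0100 → (1.777,3.000)–(2.000,2.741)
cell (1,3): code 1100 → (1.531,4.000)–(1.777,3.000)
cell (1,4): code 1000 → (2.000,4.906)–(1.531,4.000)
cell (2,1): code 0100 → (2.634,2.000)–(3.000,1.695)
cell (2,2): code 1110 → (2.000,2.741)–(2.634,2.000)
cell (2,4): code 1101 → (2.164,5.000)–(2.000,4.906)
cell (2,5): code 1000 → (3.000,5.232)–(2.164,5.000)
cell (3,0): code 0100 → (3.674,1.000)–(4.000,0.764)
cell (3,1): code 1110 → (3.000,1.695)–(3.674,1.000)
cell (3,4): code 1011 → (4.000,4.864)–(3.635,5.000)
cell (3,5): code 0001 → (3.635,5.000)–(3.000,5.232)
cell (4,0): code 0110 → (4.000,0.764)–(5.000,0.423)
cell (4,4): code 1001 → (5.000,4.242)–(4.000,4.864)
cell (5,0): code 0110 → (5.000,0.423)–(6.000,0.716)
cell (5,3): code 1011 → (6.000,3.493)–(5.280,4.000)
cell (5,4): code 0001 → (5.280,4.000)–(5.000,4.242)
cell (6,0): code 0010 → (6.000,0.716)–(6.303,1.000)
cell (6,1): code 0011 → (6.303,1.000)–(6.700,2.000)
cell (6,2): code 0011 → (6.700,2.000)–(6.412,3.000)
cell (6,3): code 0001 → (6.412,3.000)–(6.000,3.493)
cell (7,8): code 0100 → (7.483,9.000)–(8.000,8.482)
cell (7,9): code 1000 → (8.000,9.896)–(7.483,9.000)
cell (8,8): code 0010 → (8.000,8.482)–(8.902,9.000)
cell (8,9): code 0001 → (8.902,9.000)–(8.000,9.896)
total: 24 segments, chained into 2 closed loop(s), length Σ = 19.116592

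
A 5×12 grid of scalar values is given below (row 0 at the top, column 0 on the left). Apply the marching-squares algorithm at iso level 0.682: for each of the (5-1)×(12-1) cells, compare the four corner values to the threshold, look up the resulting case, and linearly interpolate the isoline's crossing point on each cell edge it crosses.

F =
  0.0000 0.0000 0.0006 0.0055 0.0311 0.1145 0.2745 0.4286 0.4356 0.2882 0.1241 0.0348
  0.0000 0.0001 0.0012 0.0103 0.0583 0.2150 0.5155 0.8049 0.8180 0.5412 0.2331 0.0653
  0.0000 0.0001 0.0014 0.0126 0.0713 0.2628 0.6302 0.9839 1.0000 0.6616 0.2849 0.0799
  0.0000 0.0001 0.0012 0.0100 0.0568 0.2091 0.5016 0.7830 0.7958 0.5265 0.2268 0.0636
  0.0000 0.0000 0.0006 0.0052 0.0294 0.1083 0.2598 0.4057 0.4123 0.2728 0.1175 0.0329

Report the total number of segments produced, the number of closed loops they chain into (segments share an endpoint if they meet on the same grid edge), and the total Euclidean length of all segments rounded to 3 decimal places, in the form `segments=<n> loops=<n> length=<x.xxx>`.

segments=10 loops=1 length=8.533

cell (0,6): code 0100 → (0.673,7.000)–(1.000,6.575)
cell (0,7): code 1100 → (0.644,8.000)–(0.673,7.000)
cell (0,8): code 1000 → (1.000,8.491)–(0.644,8.000)
cell (1,6): code 0110 → (1.000,6.575)–(2.000,6.146)
cell (1,8): code 1001 → (2.000,8.940)–(1.000,8.491)
cell (2,6): code 0110 → (2.000,6.146)–(3.000,6.641)
cell (2,8): code 1001 → (3.000,8.423)–(2.000,8.940)
cell (3,6): code 0010 → (3.000,6.641)–(3.268,7.000)
cell (3,7): code 0011 → (3.268,7.000)–(3.297,8.000)
cell (3,8): code 0001 → (3.297,8.000)–(3.000,8.423)
total: 10 segments, chained into 1 closed loop(s), length Σ = 8.532689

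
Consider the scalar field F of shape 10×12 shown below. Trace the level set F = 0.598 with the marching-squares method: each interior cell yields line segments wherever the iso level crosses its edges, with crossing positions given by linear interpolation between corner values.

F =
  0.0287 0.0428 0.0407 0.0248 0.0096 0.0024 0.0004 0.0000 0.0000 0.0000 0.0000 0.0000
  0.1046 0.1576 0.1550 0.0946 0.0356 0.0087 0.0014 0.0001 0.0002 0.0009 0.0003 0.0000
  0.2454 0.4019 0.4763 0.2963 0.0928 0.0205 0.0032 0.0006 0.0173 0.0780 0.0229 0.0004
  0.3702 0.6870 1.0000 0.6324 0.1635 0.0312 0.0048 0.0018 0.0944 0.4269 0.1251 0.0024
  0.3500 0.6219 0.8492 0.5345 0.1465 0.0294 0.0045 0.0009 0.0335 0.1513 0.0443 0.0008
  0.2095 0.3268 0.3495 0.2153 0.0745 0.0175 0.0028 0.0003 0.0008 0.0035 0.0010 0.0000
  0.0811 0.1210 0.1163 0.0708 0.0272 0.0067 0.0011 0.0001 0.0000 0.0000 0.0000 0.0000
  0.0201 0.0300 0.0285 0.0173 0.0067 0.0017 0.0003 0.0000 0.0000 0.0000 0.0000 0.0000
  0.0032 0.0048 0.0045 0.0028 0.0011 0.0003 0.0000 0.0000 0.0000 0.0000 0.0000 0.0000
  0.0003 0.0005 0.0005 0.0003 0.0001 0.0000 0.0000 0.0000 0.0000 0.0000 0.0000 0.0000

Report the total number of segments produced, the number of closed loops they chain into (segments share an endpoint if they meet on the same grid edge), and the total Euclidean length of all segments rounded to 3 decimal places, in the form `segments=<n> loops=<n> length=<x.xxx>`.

cell (2,0): code 0100 → (2.688,1.000)–(3.000,0.719)
cell (2,1): code 1100 → (2.232,2.000)–(2.688,1.000)
cell (2,2): code 1100 → (2.898,3.000)–(2.232,2.000)
cell (2,3): code 1000 → (3.000,3.073)–(2.898,3.000)
cell (3,0): code 0110 → (3.000,0.719)–(4.000,0.912)
cell (3,2): code 1011 → (4.000,2.798)–(3.351,3.000)
cell (3,3): code 0001 → (3.351,3.000)–(3.000,3.073)
cell (4,0): code 0010 → (4.000,0.912)–(4.081,1.000)
cell (4,1): code 0011 → (4.081,1.000)–(4.503,2.000)
cell (4,2): code 0001 → (4.503,2.000)–(4.000,2.798)
total: 10 segments, chained into 1 closed loop(s), length Σ = 7.050634

segments=10 loops=1 length=7.051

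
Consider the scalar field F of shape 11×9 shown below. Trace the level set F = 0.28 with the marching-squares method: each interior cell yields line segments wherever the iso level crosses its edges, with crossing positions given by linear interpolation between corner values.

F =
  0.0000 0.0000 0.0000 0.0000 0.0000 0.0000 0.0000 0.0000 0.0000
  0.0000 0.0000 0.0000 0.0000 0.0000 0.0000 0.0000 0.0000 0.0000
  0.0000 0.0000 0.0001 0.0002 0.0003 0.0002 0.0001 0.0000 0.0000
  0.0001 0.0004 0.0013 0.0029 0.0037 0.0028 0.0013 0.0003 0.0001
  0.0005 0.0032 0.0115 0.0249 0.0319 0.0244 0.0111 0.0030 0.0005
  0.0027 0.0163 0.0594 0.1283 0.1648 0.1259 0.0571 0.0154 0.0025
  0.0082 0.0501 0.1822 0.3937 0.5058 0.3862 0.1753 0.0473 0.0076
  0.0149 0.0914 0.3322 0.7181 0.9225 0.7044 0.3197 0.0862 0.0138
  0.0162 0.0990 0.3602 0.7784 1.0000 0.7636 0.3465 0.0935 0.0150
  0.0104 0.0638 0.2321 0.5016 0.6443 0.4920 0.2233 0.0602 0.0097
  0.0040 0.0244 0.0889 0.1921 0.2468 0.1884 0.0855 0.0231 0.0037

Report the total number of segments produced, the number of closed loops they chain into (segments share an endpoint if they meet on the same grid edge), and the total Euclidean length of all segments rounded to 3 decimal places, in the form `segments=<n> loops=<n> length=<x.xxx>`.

segments=18 loops=1 length=14.219

cell (5,2): code 0100 → (5.572,3.000)–(6.000,2.462)
cell (5,3): code 1100 → (5.338,4.000)–(5.572,3.000)
cell (5,4): code 1100 → (5.592,5.000)–(5.338,4.000)
cell (5,5): code 1000 → (6.000,5.504)–(5.592,5.000)
cell (6,1): code 0100 → (6.652,2.000)–(7.000,1.783)
cell (6,2): code 1110 → (6.000,2.462)–(6.652,2.000)
cell (6,5): code 1101 → (6.725,6.000)–(6.000,5.504)
cell (6,6): code 1000 → (7.000,6.170)–(6.725,6.000)
cell (7,1): code 0110 → (7.000,1.783)–(8.000,1.693)
cell (7,6): code 1001 → (8.000,6.263)–(7.000,6.170)
cell (8,1): code 0010 → (8.000,1.693)–(8.626,2.000)
cell (8,2): code 0111 → (8.626,2.000)–(9.000,2.178)
cell (8,5): code 1011 → (9.000,5.789)–(8.540,6.000)
cell (8,6): code 0001 → (8.540,6.000)–(8.000,6.263)
cell (9,2): code 0010 → (9.000,2.178)–(9.716,3.000)
cell (9,3): code 0011 → (9.716,3.000)–(9.916,4.000)
cell (9,4): code 0011 → (9.916,4.000)–(9.698,5.000)
cell (9,5): code 0001 → (9.698,5.000)–(9.000,5.789)
total: 18 segments, chained into 1 closed loop(s), length Σ = 14.219288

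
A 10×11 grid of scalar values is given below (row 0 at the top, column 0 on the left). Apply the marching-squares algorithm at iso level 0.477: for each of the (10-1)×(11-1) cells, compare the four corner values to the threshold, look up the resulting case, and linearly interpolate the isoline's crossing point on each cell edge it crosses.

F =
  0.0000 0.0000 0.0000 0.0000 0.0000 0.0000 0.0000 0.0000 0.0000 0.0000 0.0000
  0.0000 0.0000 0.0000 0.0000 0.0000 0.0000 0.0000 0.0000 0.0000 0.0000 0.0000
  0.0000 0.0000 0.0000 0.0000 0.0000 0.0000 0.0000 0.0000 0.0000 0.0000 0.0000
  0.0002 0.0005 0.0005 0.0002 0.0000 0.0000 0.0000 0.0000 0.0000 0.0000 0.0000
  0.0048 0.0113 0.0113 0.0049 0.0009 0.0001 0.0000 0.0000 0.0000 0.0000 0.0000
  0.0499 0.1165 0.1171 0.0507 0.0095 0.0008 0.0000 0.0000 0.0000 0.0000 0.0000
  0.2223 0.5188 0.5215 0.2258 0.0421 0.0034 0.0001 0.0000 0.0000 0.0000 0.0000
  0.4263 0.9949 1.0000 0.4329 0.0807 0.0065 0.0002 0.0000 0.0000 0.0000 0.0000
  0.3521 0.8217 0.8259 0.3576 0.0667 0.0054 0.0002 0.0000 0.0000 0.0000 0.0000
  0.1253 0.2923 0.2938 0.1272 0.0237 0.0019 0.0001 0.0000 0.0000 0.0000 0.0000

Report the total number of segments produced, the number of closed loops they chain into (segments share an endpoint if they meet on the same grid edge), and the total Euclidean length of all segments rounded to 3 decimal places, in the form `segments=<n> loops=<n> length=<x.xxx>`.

cell (5,0): code 0100 → (5.896,1.000)–(6.000,0.859)
cell (5,1): code 1100 → (5.890,2.000)–(5.896,1.000)
cell (5,2): code 1000 → (6.000,2.150)–(5.890,2.000)
cell (6,0): code 0110 → (6.000,0.859)–(7.000,0.089)
cell (6,2): code 1001 → (7.000,2.922)–(6.000,2.150)
cell (7,0): code 0110 → (7.000,0.089)–(8.000,0.266)
cell (7,2): code 1001 → (8.000,2.745)–(7.000,2.922)
cell (8,0): code 0010 → (8.000,0.266)–(8.651,1.000)
cell (8,1): code 0011 → (8.651,1.000)–(8.656,2.000)
cell (8,2): code 0001 → (8.656,2.000)–(8.000,2.745)
total: 10 segments, chained into 1 closed loop(s), length Σ = 8.891540

segments=10 loops=1 length=8.892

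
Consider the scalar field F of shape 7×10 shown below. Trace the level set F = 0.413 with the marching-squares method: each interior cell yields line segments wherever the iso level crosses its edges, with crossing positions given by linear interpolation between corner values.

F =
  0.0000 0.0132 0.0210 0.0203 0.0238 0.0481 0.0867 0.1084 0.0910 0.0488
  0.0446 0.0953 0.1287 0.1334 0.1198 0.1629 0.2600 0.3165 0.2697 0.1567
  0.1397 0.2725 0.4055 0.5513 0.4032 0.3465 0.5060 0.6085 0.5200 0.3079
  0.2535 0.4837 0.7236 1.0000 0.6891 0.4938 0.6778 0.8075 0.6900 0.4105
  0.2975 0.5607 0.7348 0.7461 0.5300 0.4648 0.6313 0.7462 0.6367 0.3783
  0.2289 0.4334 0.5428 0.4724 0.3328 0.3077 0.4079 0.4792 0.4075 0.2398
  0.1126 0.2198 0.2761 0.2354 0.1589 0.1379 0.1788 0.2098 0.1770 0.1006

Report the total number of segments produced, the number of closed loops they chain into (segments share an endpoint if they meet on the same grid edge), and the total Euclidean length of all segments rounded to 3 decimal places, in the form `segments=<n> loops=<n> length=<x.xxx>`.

segments=28 loops=1 length=22.185

cell (1,2): code 0100 → (1.669,3.000)–(2.000,2.051)
cell (1,3): code 1000 → (2.000,3.934)–(1.669,3.000)
cell (1,5): code 0100 → (1.622,6.000)–(2.000,5.417)
cell (1,6): code 1100 → (1.330,7.000)–(1.622,6.000)
cell (1,7): code 1100 → (1.573,8.000)–(1.330,7.000)
cell (1,8): code 1000 → (2.000,8.504)–(1.573,8.000)
cell (2,0): code 0100 → (2.665,1.000)–(3.000,0.693)
cell (2,1): code 1100 → (2.024,2.000)–(2.665,1.000)
cell (2,2): code 1110 → (2.000,2.051)–(2.024,2.000)
cell (2,3): code 1101 → (2.034,4.000)–(2.000,3.934)
cell (2,4): code 1100 → (2.451,5.000)–(2.034,4.000)
cell (2,5): code 1110 → (2.000,5.417)–(2.451,5.000)
cell (2,8): code 1001 → (3.000,8.991)–(2.000,8.504)
cell (3,0): code 0110 → (3.000,0.693)–(4.000,0.439)
cell (3,8): code 1001 → (4.000,8.866)–(3.000,8.991)
cell (4,0): code 0110 → (4.000,0.439)–(5.000,0.900)
cell (4,3): code 1011 → (5.000,3.426)–(4.593,4.000)
cell (4,4): code 0011 → (4.593,4.000)–(4.330,5.000)
cell (4,5): code 0011 → (4.330,5.000)–(4.977,6.000)
cell (4,6): code 0111 → (4.977,6.000)–(5.000,6.072)
cell (4,7): code 1011 → (5.000,7.923)–(4.976,8.000)
cell (4,8): code 0001 → (4.976,8.000)–(4.000,8.866)
cell (5,0): code 0010 → (5.000,0.900)–(5.096,1.000)
cell (5,1): code 0011 → (5.096,1.000)–(5.487,2.000)
cell (5,2): code 0011 → (5.487,2.000)–(5.251,3.000)
cell (5,3): code 0001 → (5.251,3.000)–(5.000,3.426)
cell (5,6): code 0010 → (5.000,6.072)–(5.246,7.000)
cell (5,7): code 0001 → (5.246,7.000)–(5.000,7.923)
total: 28 segments, chained into 1 closed loop(s), length Σ = 22.185129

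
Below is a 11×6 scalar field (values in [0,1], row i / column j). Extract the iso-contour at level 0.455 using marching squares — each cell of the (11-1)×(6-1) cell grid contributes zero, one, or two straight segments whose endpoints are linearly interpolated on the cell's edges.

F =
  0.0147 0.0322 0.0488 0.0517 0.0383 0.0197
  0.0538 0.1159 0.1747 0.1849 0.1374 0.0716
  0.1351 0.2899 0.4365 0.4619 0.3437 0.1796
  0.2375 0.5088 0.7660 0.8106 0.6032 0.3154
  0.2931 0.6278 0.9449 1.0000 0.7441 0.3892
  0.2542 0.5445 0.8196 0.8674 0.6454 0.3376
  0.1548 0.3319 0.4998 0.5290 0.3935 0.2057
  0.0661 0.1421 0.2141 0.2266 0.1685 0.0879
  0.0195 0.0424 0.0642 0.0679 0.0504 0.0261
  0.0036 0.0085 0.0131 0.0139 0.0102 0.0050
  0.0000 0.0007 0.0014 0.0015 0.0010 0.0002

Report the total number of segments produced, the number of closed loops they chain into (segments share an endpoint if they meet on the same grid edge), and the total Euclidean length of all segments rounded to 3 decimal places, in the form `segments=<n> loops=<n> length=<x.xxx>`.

segments=18 loops=1 length=13.399

cell (1,2): code 0100 → (1.975,3.000)–(2.000,2.728)
cell (1,3): code 1000 → (2.000,3.058)–(1.975,3.000)
cell (2,0): code 0100 → (2.754,1.000)–(3.000,0.802)
cell (2,1): code 1100 → (2.056,2.000)–(2.754,1.000)
cell (2,2): code 1110 → (2.000,2.728)–(2.056,2.000)
cell (2,3): code 1101 → (2.429,4.000)–(2.000,3.058)
cell (2,4): code 1000 → (3.000,4.515)–(2.429,4.000)
cell (3,0): code 0110 → (3.000,0.802)–(4.000,0.484)
cell (3,4): code 1001 → (4.000,4.815)–(3.000,4.515)
cell (4,0): code 0110 → (4.000,0.484)–(5.000,0.692)
cell (4,4): code 1001 → (5.000,4.619)–(4.000,4.815)
cell (5,0): code 0010 → (5.000,0.692)–(5.421,1.000)
cell (5,1): code 0111 → (5.421,1.000)–(6.000,1.733)
cell (5,3): code 1011 → (6.000,3.546)–(5.756,4.000)
cell (5,4): code 0001 → (5.756,4.000)–(5.000,4.619)
cell (6,1): code 0010 → (6.000,1.733)–(6.157,2.000)
cell (6,2): code 0011 → (6.157,2.000)–(6.245,3.000)
cell (6,3): code 0001 → (6.245,3.000)–(6.000,3.546)
total: 18 segments, chained into 1 closed loop(s), length Σ = 13.399413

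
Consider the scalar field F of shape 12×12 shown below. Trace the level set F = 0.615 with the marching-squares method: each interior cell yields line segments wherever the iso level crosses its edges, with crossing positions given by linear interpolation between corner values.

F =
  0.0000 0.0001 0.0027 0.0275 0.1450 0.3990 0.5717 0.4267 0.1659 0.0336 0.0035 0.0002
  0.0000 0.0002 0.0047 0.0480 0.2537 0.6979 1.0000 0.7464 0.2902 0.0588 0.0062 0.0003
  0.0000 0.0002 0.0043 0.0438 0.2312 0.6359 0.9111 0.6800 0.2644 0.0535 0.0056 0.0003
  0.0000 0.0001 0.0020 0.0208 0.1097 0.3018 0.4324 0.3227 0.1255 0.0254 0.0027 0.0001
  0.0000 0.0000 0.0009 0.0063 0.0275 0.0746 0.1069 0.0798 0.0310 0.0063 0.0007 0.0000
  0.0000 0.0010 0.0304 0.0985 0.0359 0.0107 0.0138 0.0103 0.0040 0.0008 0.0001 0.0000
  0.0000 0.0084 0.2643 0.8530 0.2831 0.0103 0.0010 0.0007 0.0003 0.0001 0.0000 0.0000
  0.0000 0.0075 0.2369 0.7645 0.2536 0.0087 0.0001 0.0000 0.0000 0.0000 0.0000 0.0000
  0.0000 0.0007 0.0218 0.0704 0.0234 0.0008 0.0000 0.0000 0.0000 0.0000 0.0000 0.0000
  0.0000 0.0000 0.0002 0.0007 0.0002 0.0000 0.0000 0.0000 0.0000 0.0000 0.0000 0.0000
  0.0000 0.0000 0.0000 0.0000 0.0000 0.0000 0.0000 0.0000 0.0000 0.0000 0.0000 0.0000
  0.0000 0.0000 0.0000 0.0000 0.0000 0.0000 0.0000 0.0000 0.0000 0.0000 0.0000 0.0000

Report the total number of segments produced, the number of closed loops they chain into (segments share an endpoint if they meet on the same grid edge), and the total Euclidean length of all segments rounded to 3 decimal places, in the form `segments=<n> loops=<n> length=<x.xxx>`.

segments=16 loops=2 length=11.471

cell (0,4): code 0100 → (0.723,5.000)–(1.000,4.813)
cell (0,5): code 1100 → (0.101,6.000)–(0.723,5.000)
cell (0,6): code 1100 → (0.589,7.000)–(0.101,6.000)
cell (0,7): code 1000 → (1.000,7.288)–(0.589,7.000)
cell (1,4): code 0110 → (1.000,4.813)–(2.000,4.948)
cell (1,7): code 1001 → (2.000,7.156)–(1.000,7.288)
cell (2,4): code 0010 → (2.000,4.948)–(2.063,5.000)
cell (2,5): code 0011 → (2.063,5.000)–(2.619,6.000)
cell (2,6): code 0011 → (2.619,6.000)–(2.182,7.000)
cell (2,7): code 0001 → (2.182,7.000)–(2.000,7.156)
cell (5,2): code 0100 → (5.685,3.000)–(6.000,2.596)
cell (5,3): code 1000 → (6.000,3.418)–(5.685,3.000)
cell (6,2): code 0110 → (6.000,2.596)–(7.000,2.717)
cell (6,3): code 1001 → (7.000,3.293)–(6.000,3.418)
cell (7,2): code 0010 → (7.000,2.717)–(7.215,3.000)
cell (7,3): code 0001 → (7.215,3.000)–(7.000,3.293)
total: 16 segments, chained into 2 closed loop(s), length Σ = 11.470820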